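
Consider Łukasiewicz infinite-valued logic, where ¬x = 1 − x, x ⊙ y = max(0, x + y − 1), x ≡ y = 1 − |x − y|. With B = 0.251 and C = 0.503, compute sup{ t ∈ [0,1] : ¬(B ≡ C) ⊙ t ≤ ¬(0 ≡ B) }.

B ≡ C = 1 − |0.251 − 0.503| = 1 − 0.252 = 0.748
¬(B ≡ C) = 1 − 0.748 = 0.252
So the left factor is ¬(B ≡ C) = 0.252.
0 ≡ B = 1 − |0.000 − 0.251| = 1 − 0.251 = 0.749
¬(0 ≡ B) = 1 − 0.749 = 0.251
So the right-hand bound is ¬(0 ≡ B) = 0.251.
The residuum of the Łukasiewicz t-norm gives the supremum: min(1, 1 − 0.252 + 0.251).
1 − 0.252 + 0.251 = 0.999, so t = min(1, 0.999) = 0.999.
Check: 0.252 ⊙ 0.999 = max(0, 0.251) = 0.251 ≤ 0.251.

0.999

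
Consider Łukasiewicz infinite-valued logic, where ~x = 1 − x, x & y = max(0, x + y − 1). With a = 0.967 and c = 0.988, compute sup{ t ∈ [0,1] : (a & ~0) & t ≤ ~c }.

~0 = 1 − 0.000 = 1.000
a & ~0 = max(0, 0.967 + 1.000 − 1) = max(0, 0.967) = 0.967
So the left factor is a & ~0 = 0.967.
~c = 1 − 0.988 = 0.012
So the right-hand bound is ~c = 0.012.
The residuum of the Łukasiewicz t-norm gives the supremum: min(1, 1 − 0.967 + 0.012).
1 − 0.967 + 0.012 = 0.045, so t = min(1, 0.045) = 0.045.
Check: 0.967 & 0.045 = max(0, 0.012) = 0.012 ≤ 0.012.

0.045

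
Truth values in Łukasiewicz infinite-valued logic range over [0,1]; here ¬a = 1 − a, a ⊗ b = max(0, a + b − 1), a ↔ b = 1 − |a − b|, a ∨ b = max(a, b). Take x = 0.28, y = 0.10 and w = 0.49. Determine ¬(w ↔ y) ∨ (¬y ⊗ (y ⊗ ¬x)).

0.39

w ↔ y = 1 − |0.49 − 0.10| = 1 − 0.39 = 0.61
¬(w ↔ y) = 1 − 0.61 = 0.39
¬y = 1 − 0.10 = 0.90
¬x = 1 − 0.28 = 0.72
y ⊗ ¬x = max(0, 0.10 + 0.72 − 1) = max(0, -0.18) = 0.00
¬y ⊗ (y ⊗ ¬x) = max(0, 0.90 + 0.00 − 1) = max(0, -0.10) = 0.00
¬(w ↔ y) ∨ (¬y ⊗ (y ⊗ ¬x)) = max(0.39, 0.00) = 0.39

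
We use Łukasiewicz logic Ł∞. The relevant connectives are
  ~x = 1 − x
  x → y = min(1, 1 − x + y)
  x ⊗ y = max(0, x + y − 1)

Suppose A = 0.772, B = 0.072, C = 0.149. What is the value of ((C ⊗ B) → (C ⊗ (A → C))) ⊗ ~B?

0.928

C ⊗ B = max(0, 0.149 + 0.072 − 1) = max(0, -0.779) = 0.000
A → C = min(1, 1 − 0.772 + 0.149) = min(1, 0.377) = 0.377
C ⊗ (A → C) = max(0, 0.149 + 0.377 − 1) = max(0, -0.474) = 0.000
(C ⊗ B) → (C ⊗ (A → C)) = min(1, 1 − 0.000 + 0.000) = min(1, 1.000) = 1.000
~B = 1 − 0.072 = 0.928
((C ⊗ B) → (C ⊗ (A → C))) ⊗ ~B = max(0, 1.000 + 0.928 − 1) = max(0, 0.928) = 0.928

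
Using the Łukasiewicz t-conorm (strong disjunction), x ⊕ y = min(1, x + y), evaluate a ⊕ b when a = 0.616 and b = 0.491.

1.000

a ⊕ b = min(1, 0.616 + 0.491) = min(1, 1.107) = 1.000
For comparison, the Gödel t-conorm max(x, y) would give 0.616.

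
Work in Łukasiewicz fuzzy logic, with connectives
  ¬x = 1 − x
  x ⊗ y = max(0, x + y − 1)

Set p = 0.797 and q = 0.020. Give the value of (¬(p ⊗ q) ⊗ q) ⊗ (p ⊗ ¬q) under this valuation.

0.000

p ⊗ q = max(0, 0.797 + 0.020 − 1) = max(0, -0.183) = 0.000
¬(p ⊗ q) = 1 − 0.000 = 1.000
¬(p ⊗ q) ⊗ q = max(0, 1.000 + 0.020 − 1) = max(0, 0.020) = 0.020
¬q = 1 − 0.020 = 0.980
p ⊗ ¬q = max(0, 0.797 + 0.980 − 1) = max(0, 0.777) = 0.777
(¬(p ⊗ q) ⊗ q) ⊗ (p ⊗ ¬q) = max(0, 0.020 + 0.777 − 1) = max(0, -0.203) = 0.000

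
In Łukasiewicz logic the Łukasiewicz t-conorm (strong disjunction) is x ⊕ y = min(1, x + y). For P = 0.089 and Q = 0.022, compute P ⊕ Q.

0.111

P ⊕ Q = min(1, 0.089 + 0.022) = min(1, 0.111) = 0.111
For comparison, the Gödel t-conorm max(x, y) would give 0.089.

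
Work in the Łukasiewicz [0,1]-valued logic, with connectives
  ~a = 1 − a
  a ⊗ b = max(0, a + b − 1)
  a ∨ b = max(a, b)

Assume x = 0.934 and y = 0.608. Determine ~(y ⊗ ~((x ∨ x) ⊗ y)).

x ∨ x = max(0.934, 0.934) = 0.934
(x ∨ x) ⊗ y = max(0, 0.934 + 0.608 − 1) = max(0, 0.542) = 0.542
~((x ∨ x) ⊗ y) = 1 − 0.542 = 0.458
y ⊗ ~((x ∨ x) ⊗ y) = max(0, 0.608 + 0.458 − 1) = max(0, 0.066) = 0.066
~(y ⊗ ~((x ∨ x) ⊗ y)) = 1 − 0.066 = 0.934

0.934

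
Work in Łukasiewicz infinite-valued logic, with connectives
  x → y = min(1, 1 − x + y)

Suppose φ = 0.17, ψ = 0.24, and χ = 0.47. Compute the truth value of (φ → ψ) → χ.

0.47

φ → ψ = min(1, 1 − 0.17 + 0.24) = min(1, 1.07) = 1.00
(φ → ψ) → χ = min(1, 1 − 1.00 + 0.47) = min(1, 0.47) = 0.47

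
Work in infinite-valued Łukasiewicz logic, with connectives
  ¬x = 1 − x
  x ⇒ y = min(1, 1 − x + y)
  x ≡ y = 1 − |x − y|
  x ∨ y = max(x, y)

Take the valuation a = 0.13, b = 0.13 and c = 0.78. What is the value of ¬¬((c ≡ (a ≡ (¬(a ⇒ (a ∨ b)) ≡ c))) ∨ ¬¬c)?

a ∨ b = max(0.13, 0.13) = 0.13
a ⇒ (a ∨ b) = min(1, 1 − 0.13 + 0.13) = min(1, 1.00) = 1.00
¬(a ⇒ (a ∨ b)) = 1 − 1.00 = 0.00
¬(a ⇒ (a ∨ b)) ≡ c = 1 − |0.00 − 0.78| = 1 − 0.78 = 0.22
a ≡ (¬(a ⇒ (a ∨ b)) ≡ c) = 1 − |0.13 − 0.22| = 1 − 0.09 = 0.91
c ≡ (a ≡ (¬(a ⇒ (a ∨ b)) ≡ c)) = 1 − |0.78 − 0.91| = 1 − 0.13 = 0.87
¬c = 1 − 0.78 = 0.22
¬¬c = 1 − 0.22 = 0.78
(c ≡ (a ≡ (¬(a ⇒ (a ∨ b)) ≡ c))) ∨ ¬¬c = max(0.87, 0.78) = 0.87
¬((c ≡ (a ≡ (¬(a ⇒ (a ∨ b)) ≡ c))) ∨ ¬¬c) = 1 − 0.87 = 0.13
¬¬((c ≡ (a ≡ (¬(a ⇒ (a ∨ b)) ≡ c))) ∨ ¬¬c) = 1 − 0.13 = 0.87

0.87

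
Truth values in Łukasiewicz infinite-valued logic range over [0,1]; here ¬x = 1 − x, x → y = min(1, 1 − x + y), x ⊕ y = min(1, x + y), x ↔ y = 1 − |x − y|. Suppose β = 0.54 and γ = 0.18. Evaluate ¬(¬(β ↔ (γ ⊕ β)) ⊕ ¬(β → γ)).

0.46

γ ⊕ β = min(1, 0.18 + 0.54) = min(1, 0.72) = 0.72
β ↔ (γ ⊕ β) = 1 − |0.54 − 0.72| = 1 − 0.18 = 0.82
¬(β ↔ (γ ⊕ β)) = 1 − 0.82 = 0.18
β → γ = min(1, 1 − 0.54 + 0.18) = min(1, 0.64) = 0.64
¬(β → γ) = 1 − 0.64 = 0.36
¬(β ↔ (γ ⊕ β)) ⊕ ¬(β → γ) = min(1, 0.18 + 0.36) = min(1, 0.54) = 0.54
¬(¬(β ↔ (γ ⊕ β)) ⊕ ¬(β → γ)) = 1 − 0.54 = 0.46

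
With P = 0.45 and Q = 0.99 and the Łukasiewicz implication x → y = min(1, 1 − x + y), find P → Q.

P → Q = min(1, 1 − 0.45 + 0.99) = min(1, 1.54) = 1.00
For comparison, the Gödel implication (1 if x ≤ y else y) would give 1.00.

1.00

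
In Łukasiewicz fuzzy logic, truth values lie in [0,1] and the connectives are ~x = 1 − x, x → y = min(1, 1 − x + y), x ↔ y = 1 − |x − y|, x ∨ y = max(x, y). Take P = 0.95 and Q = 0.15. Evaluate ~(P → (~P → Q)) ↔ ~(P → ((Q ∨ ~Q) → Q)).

0.35

~P = 1 − 0.95 = 0.05
~P → Q = min(1, 1 − 0.05 + 0.15) = min(1, 1.10) = 1.00
P → (~P → Q) = min(1, 1 − 0.95 + 1.00) = min(1, 1.05) = 1.00
~(P → (~P → Q)) = 1 − 1.00 = 0.00
~Q = 1 − 0.15 = 0.85
Q ∨ ~Q = max(0.15, 0.85) = 0.85
(Q ∨ ~Q) → Q = min(1, 1 − 0.85 + 0.15) = min(1, 0.30) = 0.30
P → ((Q ∨ ~Q) → Q) = min(1, 1 − 0.95 + 0.30) = min(1, 0.35) = 0.35
~(P → ((Q ∨ ~Q) → Q)) = 1 − 0.35 = 0.65
~(P → (~P → Q)) ↔ ~(P → ((Q ∨ ~Q) → Q)) = 1 − |0.00 − 0.65| = 1 − 0.65 = 0.35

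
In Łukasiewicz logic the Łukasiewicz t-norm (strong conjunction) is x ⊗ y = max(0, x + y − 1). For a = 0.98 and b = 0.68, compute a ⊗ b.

a ⊗ b = max(0, 0.98 + 0.68 − 1) = max(0, 0.66) = 0.66
For comparison, the Gödel (minimum) t-norm min(x, y) would give 0.68.

0.66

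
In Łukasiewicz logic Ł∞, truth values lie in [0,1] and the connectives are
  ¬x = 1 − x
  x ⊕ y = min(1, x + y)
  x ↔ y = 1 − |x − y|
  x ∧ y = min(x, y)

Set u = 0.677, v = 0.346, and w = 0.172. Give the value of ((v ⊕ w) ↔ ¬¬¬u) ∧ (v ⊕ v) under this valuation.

0.692

v ⊕ w = min(1, 0.346 + 0.172) = min(1, 0.518) = 0.518
¬u = 1 − 0.677 = 0.323
¬¬u = 1 − 0.323 = 0.677
¬¬¬u = 1 − 0.677 = 0.323
(v ⊕ w) ↔ ¬¬¬u = 1 − |0.518 − 0.323| = 1 − 0.195 = 0.805
v ⊕ v = min(1, 0.346 + 0.346) = min(1, 0.692) = 0.692
((v ⊕ w) ↔ ¬¬¬u) ∧ (v ⊕ v) = min(0.805, 0.692) = 0.692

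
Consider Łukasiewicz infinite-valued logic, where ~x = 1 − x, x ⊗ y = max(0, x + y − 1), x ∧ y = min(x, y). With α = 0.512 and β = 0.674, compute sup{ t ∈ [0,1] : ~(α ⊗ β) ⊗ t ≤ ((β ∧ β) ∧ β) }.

0.860

α ⊗ β = max(0, 0.512 + 0.674 − 1) = max(0, 0.186) = 0.186
~(α ⊗ β) = 1 − 0.186 = 0.814
So the left factor is ~(α ⊗ β) = 0.814.
β ∧ β = min(0.674, 0.674) = 0.674
(β ∧ β) ∧ β = min(0.674, 0.674) = 0.674
So the right-hand bound is (β ∧ β) ∧ β = 0.674.
The residuum of the Łukasiewicz t-norm gives the supremum: min(1, 1 − 0.814 + 0.674).
1 − 0.814 + 0.674 = 0.860, so t = min(1, 0.860) = 0.860.
Check: 0.814 ⊗ 0.860 = max(0, 0.674) = 0.674 ≤ 0.674.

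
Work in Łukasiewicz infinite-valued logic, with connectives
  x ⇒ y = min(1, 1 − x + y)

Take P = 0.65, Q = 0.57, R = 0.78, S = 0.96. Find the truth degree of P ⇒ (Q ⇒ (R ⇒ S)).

R ⇒ S = min(1, 1 − 0.78 + 0.96) = min(1, 1.18) = 1.00
Q ⇒ (R ⇒ S) = min(1, 1 − 0.57 + 1.00) = min(1, 1.43) = 1.00
P ⇒ (Q ⇒ (R ⇒ S)) = min(1, 1 − 0.65 + 1.00) = min(1, 1.35) = 1.00

1.00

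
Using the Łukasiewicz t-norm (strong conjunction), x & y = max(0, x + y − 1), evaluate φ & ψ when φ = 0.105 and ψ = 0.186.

0.000

φ & ψ = max(0, 0.105 + 0.186 − 1) = max(0, -0.709) = 0.000
For comparison, the Gödel (minimum) t-norm min(x, y) would give 0.105.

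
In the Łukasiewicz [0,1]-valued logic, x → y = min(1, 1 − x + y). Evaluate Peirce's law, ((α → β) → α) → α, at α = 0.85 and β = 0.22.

α → β = min(1, 1 − 0.85 + 0.22) = min(1, 0.37) = 0.37
(α → β) → α = min(1, 1 − 0.37 + 0.85) = min(1, 1.48) = 1.00
((α → β) → α) → α = min(1, 1 − 1.00 + 0.85) = min(1, 0.85) = 0.85
(The value 0.85 < 1 shows this instance is not satisfied; not a Ł∞-tautology in general.)

0.85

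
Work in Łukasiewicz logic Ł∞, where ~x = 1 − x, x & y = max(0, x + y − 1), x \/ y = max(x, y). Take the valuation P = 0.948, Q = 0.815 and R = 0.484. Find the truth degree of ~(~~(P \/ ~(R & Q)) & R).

0.568

R & Q = max(0, 0.484 + 0.815 − 1) = max(0, 0.299) = 0.299
~(R & Q) = 1 − 0.299 = 0.701
P \/ ~(R & Q) = max(0.948, 0.701) = 0.948
~(P \/ ~(R & Q)) = 1 − 0.948 = 0.052
~~(P \/ ~(R & Q)) = 1 − 0.052 = 0.948
~~(P \/ ~(R & Q)) & R = max(0, 0.948 + 0.484 − 1) = max(0, 0.432) = 0.432
~(~~(P \/ ~(R & Q)) & R) = 1 − 0.432 = 0.568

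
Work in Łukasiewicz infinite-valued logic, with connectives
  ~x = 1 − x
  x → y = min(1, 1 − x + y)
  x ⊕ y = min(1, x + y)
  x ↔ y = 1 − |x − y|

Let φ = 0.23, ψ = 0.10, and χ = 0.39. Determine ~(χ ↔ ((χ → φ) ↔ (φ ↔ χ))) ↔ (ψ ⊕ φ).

0.72

χ → φ = min(1, 1 − 0.39 + 0.23) = min(1, 0.84) = 0.84
φ ↔ χ = 1 − |0.23 − 0.39| = 1 − 0.16 = 0.84
(χ → φ) ↔ (φ ↔ χ) = 1 − |0.84 − 0.84| = 1 − 0.00 = 1.00
χ ↔ ((χ → φ) ↔ (φ ↔ χ)) = 1 − |0.39 − 1.00| = 1 − 0.61 = 0.39
~(χ ↔ ((χ → φ) ↔ (φ ↔ χ))) = 1 − 0.39 = 0.61
ψ ⊕ φ = min(1, 0.10 + 0.23) = min(1, 0.33) = 0.33
~(χ ↔ ((χ → φ) ↔ (φ ↔ χ))) ↔ (ψ ⊕ φ) = 1 − |0.61 − 0.33| = 1 − 0.28 = 0.72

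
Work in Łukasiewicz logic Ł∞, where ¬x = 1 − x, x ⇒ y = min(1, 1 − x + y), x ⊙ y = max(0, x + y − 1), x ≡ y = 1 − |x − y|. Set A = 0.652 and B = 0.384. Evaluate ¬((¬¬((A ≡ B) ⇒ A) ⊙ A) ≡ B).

0.188

A ≡ B = 1 − |0.652 − 0.384| = 1 − 0.268 = 0.732
(A ≡ B) ⇒ A = min(1, 1 − 0.732 + 0.652) = min(1, 0.920) = 0.920
¬((A ≡ B) ⇒ A) = 1 − 0.920 = 0.080
¬¬((A ≡ B) ⇒ A) = 1 − 0.080 = 0.920
¬¬((A ≡ B) ⇒ A) ⊙ A = max(0, 0.920 + 0.652 − 1) = max(0, 0.572) = 0.572
(¬¬((A ≡ B) ⇒ A) ⊙ A) ≡ B = 1 − |0.572 − 0.384| = 1 − 0.188 = 0.812
¬((¬¬((A ≡ B) ⇒ A) ⊙ A) ≡ B) = 1 − 0.812 = 0.188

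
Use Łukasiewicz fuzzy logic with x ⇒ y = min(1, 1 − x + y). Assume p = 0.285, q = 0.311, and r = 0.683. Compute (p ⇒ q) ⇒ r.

0.683

p ⇒ q = min(1, 1 − 0.285 + 0.311) = min(1, 1.026) = 1.000
(p ⇒ q) ⇒ r = min(1, 1 − 1.000 + 0.683) = min(1, 0.683) = 0.683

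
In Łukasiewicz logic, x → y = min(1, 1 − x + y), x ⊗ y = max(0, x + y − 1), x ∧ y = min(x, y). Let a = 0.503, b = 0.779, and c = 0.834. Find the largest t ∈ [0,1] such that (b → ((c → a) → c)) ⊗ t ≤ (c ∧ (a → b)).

0.834

c → a = min(1, 1 − 0.834 + 0.503) = min(1, 0.669) = 0.669
(c → a) → c = min(1, 1 − 0.669 + 0.834) = min(1, 1.165) = 1.000
b → ((c → a) → c) = min(1, 1 − 0.779 + 1.000) = min(1, 1.221) = 1.000
So the left factor is b → ((c → a) → c) = 1.000.
a → b = min(1, 1 − 0.503 + 0.779) = min(1, 1.276) = 1.000
c ∧ (a → b) = min(0.834, 1.000) = 0.834
So the right-hand bound is c ∧ (a → b) = 0.834.
The residuum of the Łukasiewicz t-norm gives the supremum: min(1, 1 − 1.000 + 0.834).
1 − 1.000 + 0.834 = 0.834, so t = min(1, 0.834) = 0.834.
Check: 1.000 ⊗ 0.834 = max(0, 0.834) = 0.834 ≤ 0.834.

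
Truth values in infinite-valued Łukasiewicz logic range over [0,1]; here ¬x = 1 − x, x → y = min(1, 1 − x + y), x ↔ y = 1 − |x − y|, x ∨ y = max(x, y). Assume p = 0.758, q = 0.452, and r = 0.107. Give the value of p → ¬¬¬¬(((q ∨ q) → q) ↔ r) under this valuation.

q ∨ q = max(0.452, 0.452) = 0.452
(q ∨ q) → q = min(1, 1 − 0.452 + 0.452) = min(1, 1.000) = 1.000
((q ∨ q) → q) ↔ r = 1 − |1.000 − 0.107| = 1 − 0.893 = 0.107
¬(((q ∨ q) → q) ↔ r) = 1 − 0.107 = 0.893
¬¬(((q ∨ q) → q) ↔ r) = 1 − 0.893 = 0.107
¬¬¬(((q ∨ q) → q) ↔ r) = 1 − 0.107 = 0.893
¬¬¬¬(((q ∨ q) → q) ↔ r) = 1 − 0.893 = 0.107
p → ¬¬¬¬(((q ∨ q) → q) ↔ r) = min(1, 1 − 0.758 + 0.107) = min(1, 0.349) = 0.349

0.349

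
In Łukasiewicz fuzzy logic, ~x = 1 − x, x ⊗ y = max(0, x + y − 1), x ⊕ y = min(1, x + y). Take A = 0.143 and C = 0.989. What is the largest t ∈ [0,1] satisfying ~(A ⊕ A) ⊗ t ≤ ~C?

0.297

A ⊕ A = min(1, 0.143 + 0.143) = min(1, 0.286) = 0.286
~(A ⊕ A) = 1 − 0.286 = 0.714
So the left factor is ~(A ⊕ A) = 0.714.
~C = 1 − 0.989 = 0.011
So the right-hand bound is ~C = 0.011.
The residuum of the Łukasiewicz t-norm gives the supremum: min(1, 1 − 0.714 + 0.011).
1 − 0.714 + 0.011 = 0.297, so t = min(1, 0.297) = 0.297.
Check: 0.714 ⊗ 0.297 = max(0, 0.011) = 0.011 ≤ 0.011.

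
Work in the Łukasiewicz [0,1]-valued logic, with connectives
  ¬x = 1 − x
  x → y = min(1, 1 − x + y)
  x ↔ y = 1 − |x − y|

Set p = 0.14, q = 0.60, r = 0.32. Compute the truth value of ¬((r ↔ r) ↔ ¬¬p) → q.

0.74

r ↔ r = 1 − |0.32 − 0.32| = 1 − 0.00 = 1.00
¬p = 1 − 0.14 = 0.86
¬¬p = 1 − 0.86 = 0.14
(r ↔ r) ↔ ¬¬p = 1 − |1.00 − 0.14| = 1 − 0.86 = 0.14
¬((r ↔ r) ↔ ¬¬p) = 1 − 0.14 = 0.86
¬((r ↔ r) ↔ ¬¬p) → q = min(1, 1 − 0.86 + 0.60) = min(1, 0.74) = 0.74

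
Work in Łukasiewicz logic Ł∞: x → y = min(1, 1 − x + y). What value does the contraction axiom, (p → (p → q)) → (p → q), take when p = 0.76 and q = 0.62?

p → q = min(1, 1 − 0.76 + 0.62) = min(1, 0.86) = 0.86
p → (p → q) = min(1, 1 − 0.76 + 0.86) = min(1, 1.10) = 1.00
(p → (p → q)) → (p → q) = min(1, 1 − 1.00 + 0.86) = min(1, 0.86) = 0.86
(The value 0.86 < 1 shows this instance is not satisfied; fails in Ł∞ (the t-norm is not idempotent).)

0.86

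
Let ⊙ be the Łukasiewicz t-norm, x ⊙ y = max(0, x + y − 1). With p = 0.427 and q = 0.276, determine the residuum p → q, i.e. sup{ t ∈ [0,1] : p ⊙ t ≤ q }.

The residuum of the Łukasiewicz t-norm gives the supremum: min(1, 1 − 0.427 + 0.276).
1 − 0.427 + 0.276 = 0.849, so t = min(1, 0.849) = 0.849.
Check: 0.427 ⊙ 0.849 = max(0, 0.276) = 0.276 ≤ 0.276.

0.849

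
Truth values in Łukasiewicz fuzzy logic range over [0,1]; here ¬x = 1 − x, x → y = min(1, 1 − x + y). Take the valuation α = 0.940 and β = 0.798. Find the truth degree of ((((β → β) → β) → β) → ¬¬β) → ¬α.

β → β = min(1, 1 − 0.798 + 0.798) = min(1, 1.000) = 1.000
(β → β) → β = min(1, 1 − 1.000 + 0.798) = min(1, 0.798) = 0.798
((β → β) → β) → β = min(1, 1 − 0.798 + 0.798) = min(1, 1.000) = 1.000
¬β = 1 − 0.798 = 0.202
¬¬β = 1 − 0.202 = 0.798
(((β → β) → β) → β) → ¬¬β = min(1, 1 − 1.000 + 0.798) = min(1, 0.798) = 0.798
¬α = 1 − 0.940 = 0.060
((((β → β) → β) → β) → ¬¬β) → ¬α = min(1, 1 − 0.798 + 0.060) = min(1, 0.262) = 0.262

0.262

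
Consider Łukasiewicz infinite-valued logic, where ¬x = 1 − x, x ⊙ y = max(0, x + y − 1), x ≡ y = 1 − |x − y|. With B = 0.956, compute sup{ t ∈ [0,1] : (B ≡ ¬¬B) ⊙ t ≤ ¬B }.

0.044

¬B = 1 − 0.956 = 0.044
¬¬B = 1 − 0.044 = 0.956
B ≡ ¬¬B = 1 − |0.956 − 0.956| = 1 − 0.000 = 1.000
So the left factor is B ≡ ¬¬B = 1.000.
So the right-hand bound is ¬B = 0.044.
The residuum of the Łukasiewicz t-norm gives the supremum: min(1, 1 − 1.000 + 0.044).
1 − 1.000 + 0.044 = 0.044, so t = min(1, 0.044) = 0.044.
Check: 1.000 ⊙ 0.044 = max(0, 0.044) = 0.044 ≤ 0.044.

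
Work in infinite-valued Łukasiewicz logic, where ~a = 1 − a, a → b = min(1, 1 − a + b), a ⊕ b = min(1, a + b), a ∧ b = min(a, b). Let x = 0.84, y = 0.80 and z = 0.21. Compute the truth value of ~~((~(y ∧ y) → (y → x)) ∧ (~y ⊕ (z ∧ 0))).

y ∧ y = min(0.80, 0.80) = 0.80
~(y ∧ y) = 1 − 0.80 = 0.20
y → x = min(1, 1 − 0.80 + 0.84) = min(1, 1.04) = 1.00
~(y ∧ y) → (y → x) = min(1, 1 − 0.20 + 1.00) = min(1, 1.80) = 1.00
~y = 1 − 0.80 = 0.20
z ∧ 0 = min(0.21, 0.00) = 0.00
~y ⊕ (z ∧ 0) = min(1, 0.20 + 0.00) = min(1, 0.20) = 0.20
(~(y ∧ y) → (y → x)) ∧ (~y ⊕ (z ∧ 0)) = min(1.00, 0.20) = 0.20
~((~(y ∧ y) → (y → x)) ∧ (~y ⊕ (z ∧ 0))) = 1 − 0.20 = 0.80
~~((~(y ∧ y) → (y → x)) ∧ (~y ⊕ (z ∧ 0))) = 1 − 0.80 = 0.20

0.20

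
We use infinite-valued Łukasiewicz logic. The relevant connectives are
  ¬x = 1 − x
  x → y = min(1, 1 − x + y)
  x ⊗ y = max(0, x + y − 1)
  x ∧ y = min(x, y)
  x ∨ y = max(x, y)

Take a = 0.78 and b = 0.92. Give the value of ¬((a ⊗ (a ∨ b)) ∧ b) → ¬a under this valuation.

0.92

a ∨ b = max(0.78, 0.92) = 0.92
a ⊗ (a ∨ b) = max(0, 0.78 + 0.92 − 1) = max(0, 0.70) = 0.70
(a ⊗ (a ∨ b)) ∧ b = min(0.70, 0.92) = 0.70
¬((a ⊗ (a ∨ b)) ∧ b) = 1 − 0.70 = 0.30
¬a = 1 − 0.78 = 0.22
¬((a ⊗ (a ∨ b)) ∧ b) → ¬a = min(1, 1 − 0.30 + 0.22) = min(1, 0.92) = 0.92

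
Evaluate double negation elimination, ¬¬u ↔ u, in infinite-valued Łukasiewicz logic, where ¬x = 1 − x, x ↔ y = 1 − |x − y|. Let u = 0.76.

1.00

¬u = 1 − 0.76 = 0.24
¬¬u = 1 − 0.24 = 0.76
¬¬u ↔ u = 1 − |0.76 − 0.76| = 1 − 0.00 = 1.00
(As expected: always 1 in Ł∞ since negation is involutive.)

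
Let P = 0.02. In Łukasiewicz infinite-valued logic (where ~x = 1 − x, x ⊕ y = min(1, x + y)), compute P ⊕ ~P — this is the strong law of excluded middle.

1.00

~P = 1 − 0.02 = 0.98
P ⊕ ~P = min(1, 0.02 + 0.98) = min(1, 1.00) = 1.00
(As expected: always 1 in Ł∞ since a ⊕ (1−a) = 1.)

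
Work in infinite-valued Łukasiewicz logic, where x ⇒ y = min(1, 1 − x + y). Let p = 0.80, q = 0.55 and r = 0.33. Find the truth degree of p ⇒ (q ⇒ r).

q ⇒ r = min(1, 1 − 0.55 + 0.33) = min(1, 0.78) = 0.78
p ⇒ (q ⇒ r) = min(1, 1 − 0.80 + 0.78) = min(1, 0.98) = 0.98

0.98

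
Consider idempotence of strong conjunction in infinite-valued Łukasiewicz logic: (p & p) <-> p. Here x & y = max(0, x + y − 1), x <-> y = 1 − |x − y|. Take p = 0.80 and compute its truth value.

p & p = max(0, 0.80 + 0.80 − 1) = max(0, 0.60) = 0.60
(p & p) <-> p = 1 − |0.60 − 0.80| = 1 − 0.20 = 0.80
(The value 0.80 < 1 shows this instance is not satisfied; fails in Ł∞ since a ⊗ a = max(0, 2a−1) ≠ a in general.)

0.80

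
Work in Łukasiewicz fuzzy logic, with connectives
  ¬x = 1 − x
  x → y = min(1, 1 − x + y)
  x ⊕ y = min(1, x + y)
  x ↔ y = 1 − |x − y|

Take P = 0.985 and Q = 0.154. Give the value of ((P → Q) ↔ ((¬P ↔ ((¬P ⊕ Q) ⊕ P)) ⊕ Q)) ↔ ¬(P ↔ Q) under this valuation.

P → Q = min(1, 1 − 0.985 + 0.154) = min(1, 0.169) = 0.169
¬P = 1 − 0.985 = 0.015
¬P ⊕ Q = min(1, 0.015 + 0.154) = min(1, 0.169) = 0.169
(¬P ⊕ Q) ⊕ P = min(1, 0.169 + 0.985) = min(1, 1.154) = 1.000
¬P ↔ ((¬P ⊕ Q) ⊕ P) = 1 − |0.015 − 1.000| = 1 − 0.985 = 0.015
(¬P ↔ ((¬P ⊕ Q) ⊕ P)) ⊕ Q = min(1, 0.015 + 0.154) = min(1, 0.169) = 0.169
(P → Q) ↔ ((¬P ↔ ((¬P ⊕ Q) ⊕ P)) ⊕ Q) = 1 − |0.169 − 0.169| = 1 − 0.000 = 1.000
P ↔ Q = 1 − |0.985 − 0.154| = 1 − 0.831 = 0.169
¬(P ↔ Q) = 1 − 0.169 = 0.831
((P → Q) ↔ ((¬P ↔ ((¬P ⊕ Q) ⊕ P)) ⊕ Q)) ↔ ¬(P ↔ Q) = 1 − |1.000 − 0.831| = 1 − 0.169 = 0.831

0.831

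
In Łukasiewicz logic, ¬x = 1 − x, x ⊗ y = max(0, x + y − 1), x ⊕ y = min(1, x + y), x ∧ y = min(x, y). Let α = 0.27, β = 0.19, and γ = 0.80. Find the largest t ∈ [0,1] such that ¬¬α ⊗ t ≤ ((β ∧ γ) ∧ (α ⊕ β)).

0.92

¬α = 1 − 0.27 = 0.73
¬¬α = 1 − 0.73 = 0.27
So the left factor is ¬¬α = 0.27.
β ∧ γ = min(0.19, 0.80) = 0.19
α ⊕ β = min(1, 0.27 + 0.19) = min(1, 0.46) = 0.46
(β ∧ γ) ∧ (α ⊕ β) = min(0.19, 0.46) = 0.19
So the right-hand bound is (β ∧ γ) ∧ (α ⊕ β) = 0.19.
The residuum of the Łukasiewicz t-norm gives the supremum: min(1, 1 − 0.27 + 0.19).
1 − 0.27 + 0.19 = 0.92, so t = min(1, 0.92) = 0.92.
Check: 0.27 ⊗ 0.92 = max(0, 0.19) = 0.19 ≤ 0.19.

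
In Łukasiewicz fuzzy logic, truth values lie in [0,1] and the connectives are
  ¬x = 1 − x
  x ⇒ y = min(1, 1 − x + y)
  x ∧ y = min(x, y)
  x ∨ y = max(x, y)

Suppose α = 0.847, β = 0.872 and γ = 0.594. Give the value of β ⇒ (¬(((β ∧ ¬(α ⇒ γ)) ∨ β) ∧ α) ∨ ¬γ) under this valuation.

α ⇒ γ = min(1, 1 − 0.847 + 0.594) = min(1, 0.747) = 0.747
¬(α ⇒ γ) = 1 − 0.747 = 0.253
β ∧ ¬(α ⇒ γ) = min(0.872, 0.253) = 0.253
(β ∧ ¬(α ⇒ γ)) ∨ β = max(0.253, 0.872) = 0.872
((β ∧ ¬(α ⇒ γ)) ∨ β) ∧ α = min(0.872, 0.847) = 0.847
¬(((β ∧ ¬(α ⇒ γ)) ∨ β) ∧ α) = 1 − 0.847 = 0.153
¬γ = 1 − 0.594 = 0.406
¬(((β ∧ ¬(α ⇒ γ)) ∨ β) ∧ α) ∨ ¬γ = max(0.153, 0.406) = 0.406
β ⇒ (¬(((β ∧ ¬(α ⇒ γ)) ∨ β) ∧ α) ∨ ¬γ) = min(1, 1 − 0.872 + 0.406) = min(1, 0.534) = 0.534

0.534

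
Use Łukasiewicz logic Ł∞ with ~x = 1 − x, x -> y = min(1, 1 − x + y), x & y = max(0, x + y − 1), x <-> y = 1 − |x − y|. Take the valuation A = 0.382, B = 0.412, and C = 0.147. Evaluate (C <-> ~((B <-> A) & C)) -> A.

1.000

B <-> A = 1 − |0.412 − 0.382| = 1 − 0.030 = 0.970
(B <-> A) & C = max(0, 0.970 + 0.147 − 1) = max(0, 0.117) = 0.117
~((B <-> A) & C) = 1 − 0.117 = 0.883
C <-> ~((B <-> A) & C) = 1 − |0.147 − 0.883| = 1 − 0.736 = 0.264
(C <-> ~((B <-> A) & C)) -> A = min(1, 1 − 0.264 + 0.382) = min(1, 1.118) = 1.000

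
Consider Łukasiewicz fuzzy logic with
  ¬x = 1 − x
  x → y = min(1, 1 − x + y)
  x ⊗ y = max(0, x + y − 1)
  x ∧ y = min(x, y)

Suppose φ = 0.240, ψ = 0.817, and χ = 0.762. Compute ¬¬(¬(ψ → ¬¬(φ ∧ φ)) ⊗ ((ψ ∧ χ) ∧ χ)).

0.339

φ ∧ φ = min(0.240, 0.240) = 0.240
¬(φ ∧ φ) = 1 − 0.240 = 0.760
¬¬(φ ∧ φ) = 1 − 0.760 = 0.240
ψ → ¬¬(φ ∧ φ) = min(1, 1 − 0.817 + 0.240) = min(1, 0.423) = 0.423
¬(ψ → ¬¬(φ ∧ φ)) = 1 − 0.423 = 0.577
ψ ∧ χ = min(0.817, 0.762) = 0.762
(ψ ∧ χ) ∧ χ = min(0.762, 0.762) = 0.762
¬(ψ → ¬¬(φ ∧ φ)) ⊗ ((ψ ∧ χ) ∧ χ) = max(0, 0.577 + 0.762 − 1) = max(0, 0.339) = 0.339
¬(¬(ψ → ¬¬(φ ∧ φ)) ⊗ ((ψ ∧ χ) ∧ χ)) = 1 − 0.339 = 0.661
¬¬(¬(ψ → ¬¬(φ ∧ φ)) ⊗ ((ψ ∧ χ) ∧ χ)) = 1 − 0.661 = 0.339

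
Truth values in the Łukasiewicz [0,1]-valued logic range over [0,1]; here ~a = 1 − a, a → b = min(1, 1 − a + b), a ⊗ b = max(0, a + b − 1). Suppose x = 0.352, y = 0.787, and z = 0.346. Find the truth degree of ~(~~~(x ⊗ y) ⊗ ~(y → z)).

x ⊗ y = max(0, 0.352 + 0.787 − 1) = max(0, 0.139) = 0.139
~(x ⊗ y) = 1 − 0.139 = 0.861
~~(x ⊗ y) = 1 − 0.861 = 0.139
~~~(x ⊗ y) = 1 − 0.139 = 0.861
y → z = min(1, 1 − 0.787 + 0.346) = min(1, 0.559) = 0.559
~(y → z) = 1 − 0.559 = 0.441
~~~(x ⊗ y) ⊗ ~(y → z) = max(0, 0.861 + 0.441 − 1) = max(0, 0.302) = 0.302
~(~~~(x ⊗ y) ⊗ ~(y → z)) = 1 − 0.302 = 0.698

0.698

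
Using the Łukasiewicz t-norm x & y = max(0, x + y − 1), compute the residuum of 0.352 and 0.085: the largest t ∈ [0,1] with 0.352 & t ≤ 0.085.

0.733

The residuum of the Łukasiewicz t-norm gives the supremum: min(1, 1 − 0.352 + 0.085).
1 − 0.352 + 0.085 = 0.733, so t = min(1, 0.733) = 0.733.
Check: 0.352 & 0.733 = max(0, 0.085) = 0.085 ≤ 0.085.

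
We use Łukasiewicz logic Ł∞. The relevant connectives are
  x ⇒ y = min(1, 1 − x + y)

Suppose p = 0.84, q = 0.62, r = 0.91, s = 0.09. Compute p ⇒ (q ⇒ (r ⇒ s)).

0.72

r ⇒ s = min(1, 1 − 0.91 + 0.09) = min(1, 0.18) = 0.18
q ⇒ (r ⇒ s) = min(1, 1 − 0.62 + 0.18) = min(1, 0.56) = 0.56
p ⇒ (q ⇒ (r ⇒ s)) = min(1, 1 − 0.84 + 0.56) = min(1, 0.72) = 0.72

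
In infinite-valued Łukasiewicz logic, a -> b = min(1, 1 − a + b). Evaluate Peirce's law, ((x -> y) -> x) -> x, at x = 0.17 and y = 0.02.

x -> y = min(1, 1 − 0.17 + 0.02) = min(1, 0.85) = 0.85
(x -> y) -> x = min(1, 1 − 0.85 + 0.17) = min(1, 0.32) = 0.32
((x -> y) -> x) -> x = min(1, 1 − 0.32 + 0.17) = min(1, 0.85) = 0.85
(The value 0.85 < 1 shows this instance is not satisfied; not a Ł∞-tautology in general.)

0.85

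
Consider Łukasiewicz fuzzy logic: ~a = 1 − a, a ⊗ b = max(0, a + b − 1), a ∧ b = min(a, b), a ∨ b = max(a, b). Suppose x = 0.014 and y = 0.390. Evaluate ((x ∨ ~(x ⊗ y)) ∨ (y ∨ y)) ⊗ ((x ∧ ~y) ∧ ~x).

0.014

x ⊗ y = max(0, 0.014 + 0.390 − 1) = max(0, -0.596) = 0.000
~(x ⊗ y) = 1 − 0.000 = 1.000
x ∨ ~(x ⊗ y) = max(0.014, 1.000) = 1.000
y ∨ y = max(0.390, 0.390) = 0.390
(x ∨ ~(x ⊗ y)) ∨ (y ∨ y) = max(1.000, 0.390) = 1.000
~y = 1 − 0.390 = 0.610
x ∧ ~y = min(0.014, 0.610) = 0.014
~x = 1 − 0.014 = 0.986
(x ∧ ~y) ∧ ~x = min(0.014, 0.986) = 0.014
((x ∨ ~(x ⊗ y)) ∨ (y ∨ y)) ⊗ ((x ∧ ~y) ∧ ~x) = max(0, 1.000 + 0.014 − 1) = max(0, 0.014) = 0.014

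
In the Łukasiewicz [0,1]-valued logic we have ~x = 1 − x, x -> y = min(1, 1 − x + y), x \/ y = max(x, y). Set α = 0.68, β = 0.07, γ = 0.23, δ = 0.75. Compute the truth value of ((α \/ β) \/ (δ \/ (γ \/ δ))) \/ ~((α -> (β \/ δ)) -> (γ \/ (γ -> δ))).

0.75

α \/ β = max(0.68, 0.07) = 0.68
γ \/ δ = max(0.23, 0.75) = 0.75
δ \/ (γ \/ δ) = max(0.75, 0.75) = 0.75
(α \/ β) \/ (δ \/ (γ \/ δ)) = max(0.68, 0.75) = 0.75
β \/ δ = max(0.07, 0.75) = 0.75
α -> (β \/ δ) = min(1, 1 − 0.68 + 0.75) = min(1, 1.07) = 1.00
γ -> δ = min(1, 1 − 0.23 + 0.75) = min(1, 1.52) = 1.00
γ \/ (γ -> δ) = max(0.23, 1.00) = 1.00
(α -> (β \/ δ)) -> (γ \/ (γ -> δ)) = min(1, 1 − 1.00 + 1.00) = min(1, 1.00) = 1.00
~((α -> (β \/ δ)) -> (γ \/ (γ -> δ))) = 1 − 1.00 = 0.00
((α \/ β) \/ (δ \/ (γ \/ δ))) \/ ~((α -> (β \/ δ)) -> (γ \/ (γ -> δ))) = max(0.75, 0.00) = 0.75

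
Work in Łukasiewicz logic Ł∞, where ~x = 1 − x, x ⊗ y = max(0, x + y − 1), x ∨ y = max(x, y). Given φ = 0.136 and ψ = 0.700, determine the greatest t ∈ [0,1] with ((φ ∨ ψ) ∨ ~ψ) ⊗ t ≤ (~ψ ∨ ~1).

0.600

φ ∨ ψ = max(0.136, 0.700) = 0.700
~ψ = 1 − 0.700 = 0.300
(φ ∨ ψ) ∨ ~ψ = max(0.700, 0.300) = 0.700
So the left factor is (φ ∨ ψ) ∨ ~ψ = 0.700.
~1 = 1 − 1.000 = 0.000
~ψ ∨ ~1 = max(0.300, 0.000) = 0.300
So the right-hand bound is ~ψ ∨ ~1 = 0.300.
The residuum of the Łukasiewicz t-norm gives the supremum: min(1, 1 − 0.700 + 0.300).
1 − 0.700 + 0.300 = 0.600, so t = min(1, 0.600) = 0.600.
Check: 0.700 ⊗ 0.600 = max(0, 0.300) = 0.300 ≤ 0.300.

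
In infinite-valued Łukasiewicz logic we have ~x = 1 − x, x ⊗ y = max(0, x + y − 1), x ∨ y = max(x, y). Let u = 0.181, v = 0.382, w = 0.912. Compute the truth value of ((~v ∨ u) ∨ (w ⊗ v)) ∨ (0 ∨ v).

0.618

~v = 1 − 0.382 = 0.618
~v ∨ u = max(0.618, 0.181) = 0.618
w ⊗ v = max(0, 0.912 + 0.382 − 1) = max(0, 0.294) = 0.294
(~v ∨ u) ∨ (w ⊗ v) = max(0.618, 0.294) = 0.618
0 ∨ v = max(0.000, 0.382) = 0.382
((~v ∨ u) ∨ (w ⊗ v)) ∨ (0 ∨ v) = max(0.618, 0.382) = 0.618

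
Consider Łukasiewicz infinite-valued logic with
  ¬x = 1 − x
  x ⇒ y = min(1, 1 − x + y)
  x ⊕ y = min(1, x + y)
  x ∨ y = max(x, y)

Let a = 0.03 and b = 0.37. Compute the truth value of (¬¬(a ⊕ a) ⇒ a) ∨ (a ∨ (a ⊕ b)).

0.97

a ⊕ a = min(1, 0.03 + 0.03) = min(1, 0.06) = 0.06
¬(a ⊕ a) = 1 − 0.06 = 0.94
¬¬(a ⊕ a) = 1 − 0.94 = 0.06
¬¬(a ⊕ a) ⇒ a = min(1, 1 − 0.06 + 0.03) = min(1, 0.97) = 0.97
a ⊕ b = min(1, 0.03 + 0.37) = min(1, 0.40) = 0.40
a ∨ (a ⊕ b) = max(0.03, 0.40) = 0.40
(¬¬(a ⊕ a) ⇒ a) ∨ (a ∨ (a ⊕ b)) = max(0.97, 0.40) = 0.97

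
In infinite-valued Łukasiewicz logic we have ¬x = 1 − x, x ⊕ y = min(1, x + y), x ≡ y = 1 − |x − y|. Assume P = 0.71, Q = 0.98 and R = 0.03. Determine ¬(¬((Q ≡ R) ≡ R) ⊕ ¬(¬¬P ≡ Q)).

0.71

Q ≡ R = 1 − |0.98 − 0.03| = 1 − 0.95 = 0.05
(Q ≡ R) ≡ R = 1 − |0.05 − 0.03| = 1 − 0.02 = 0.98
¬((Q ≡ R) ≡ R) = 1 − 0.98 = 0.02
¬P = 1 − 0.71 = 0.29
¬¬P = 1 − 0.29 = 0.71
¬¬P ≡ Q = 1 − |0.71 − 0.98| = 1 − 0.27 = 0.73
¬(¬¬P ≡ Q) = 1 − 0.73 = 0.27
¬((Q ≡ R) ≡ R) ⊕ ¬(¬¬P ≡ Q) = min(1, 0.02 + 0.27) = min(1, 0.29) = 0.29
¬(¬((Q ≡ R) ≡ R) ⊕ ¬(¬¬P ≡ Q)) = 1 − 0.29 = 0.71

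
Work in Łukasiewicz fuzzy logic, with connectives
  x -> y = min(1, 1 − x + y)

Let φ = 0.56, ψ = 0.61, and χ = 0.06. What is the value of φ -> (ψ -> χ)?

ψ -> χ = min(1, 1 − 0.61 + 0.06) = min(1, 0.45) = 0.45
φ -> (ψ -> χ) = min(1, 1 − 0.56 + 0.45) = min(1, 0.89) = 0.89

0.89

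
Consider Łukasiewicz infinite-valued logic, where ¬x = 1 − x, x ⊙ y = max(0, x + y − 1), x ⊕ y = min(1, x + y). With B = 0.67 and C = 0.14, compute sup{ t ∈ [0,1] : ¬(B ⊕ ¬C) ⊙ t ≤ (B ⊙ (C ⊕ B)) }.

1.00

¬C = 1 − 0.14 = 0.86
B ⊕ ¬C = min(1, 0.67 + 0.86) = min(1, 1.53) = 1.00
¬(B ⊕ ¬C) = 1 − 1.00 = 0.00
So the left factor is ¬(B ⊕ ¬C) = 0.00.
C ⊕ B = min(1, 0.14 + 0.67) = min(1, 0.81) = 0.81
B ⊙ (C ⊕ B) = max(0, 0.67 + 0.81 − 1) = max(0, 0.48) = 0.48
So the right-hand bound is B ⊙ (C ⊕ B) = 0.48.
The residuum of the Łukasiewicz t-norm gives the supremum: min(1, 1 − 0.00 + 0.48).
1 − 0.00 + 0.48 = 1.48, so t = min(1, 1.48) = 1.00.
Check: 0.00 ⊙ 1.00 = max(0, 0.00) = 0.00 ≤ 0.48.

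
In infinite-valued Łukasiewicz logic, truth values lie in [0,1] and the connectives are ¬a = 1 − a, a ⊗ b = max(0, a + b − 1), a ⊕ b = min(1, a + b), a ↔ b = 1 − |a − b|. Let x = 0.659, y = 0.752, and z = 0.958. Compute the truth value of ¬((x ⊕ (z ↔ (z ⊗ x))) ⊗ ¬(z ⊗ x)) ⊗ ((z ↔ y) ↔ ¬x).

z ⊗ x = max(0, 0.958 + 0.659 − 1) = max(0, 0.617) = 0.617
z ↔ (z ⊗ x) = 1 − |0.958 − 0.617| = 1 − 0.341 = 0.659
x ⊕ (z ↔ (z ⊗ x)) = min(1, 0.659 + 0.659) = min(1, 1.318) = 1.000
¬(z ⊗ x) = 1 − 0.617 = 0.383
(x ⊕ (z ↔ (z ⊗ x))) ⊗ ¬(z ⊗ x) = max(0, 1.000 + 0.383 − 1) = max(0, 0.383) = 0.383
¬((x ⊕ (z ↔ (z ⊗ x))) ⊗ ¬(z ⊗ x)) = 1 − 0.383 = 0.617
z ↔ y = 1 − |0.958 − 0.752| = 1 − 0.206 = 0.794
¬x = 1 − 0.659 = 0.341
(z ↔ y) ↔ ¬x = 1 − |0.794 − 0.341| = 1 − 0.453 = 0.547
¬((x ⊕ (z ↔ (z ⊗ x))) ⊗ ¬(z ⊗ x)) ⊗ ((z ↔ y) ↔ ¬x) = max(0, 0.617 + 0.547 − 1) = max(0, 0.164) = 0.164

0.164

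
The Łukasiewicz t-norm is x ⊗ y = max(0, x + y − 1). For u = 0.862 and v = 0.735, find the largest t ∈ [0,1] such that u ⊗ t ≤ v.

The residuum of the Łukasiewicz t-norm gives the supremum: min(1, 1 − 0.862 + 0.735).
1 − 0.862 + 0.735 = 0.873, so t = min(1, 0.873) = 0.873.
Check: 0.862 ⊗ 0.873 = max(0, 0.735) = 0.735 ≤ 0.735.

0.873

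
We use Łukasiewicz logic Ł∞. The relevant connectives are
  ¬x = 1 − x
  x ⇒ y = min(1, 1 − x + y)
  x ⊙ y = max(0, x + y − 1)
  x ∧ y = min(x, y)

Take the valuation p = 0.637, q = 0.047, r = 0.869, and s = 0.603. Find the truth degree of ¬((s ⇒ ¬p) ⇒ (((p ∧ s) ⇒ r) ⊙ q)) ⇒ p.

0.924

¬p = 1 − 0.637 = 0.363
s ⇒ ¬p = min(1, 1 − 0.603 + 0.363) = min(1, 0.760) = 0.760
p ∧ s = min(0.637, 0.603) = 0.603
(p ∧ s) ⇒ r = min(1, 1 − 0.603 + 0.869) = min(1, 1.266) = 1.000
((p ∧ s) ⇒ r) ⊙ q = max(0, 1.000 + 0.047 − 1) = max(0, 0.047) = 0.047
(s ⇒ ¬p) ⇒ (((p ∧ s) ⇒ r) ⊙ q) = min(1, 1 − 0.760 + 0.047) = min(1, 0.287) = 0.287
¬((s ⇒ ¬p) ⇒ (((p ∧ s) ⇒ r) ⊙ q)) = 1 − 0.287 = 0.713
¬((s ⇒ ¬p) ⇒ (((p ∧ s) ⇒ r) ⊙ q)) ⇒ p = min(1, 1 − 0.713 + 0.637) = min(1, 0.924) = 0.924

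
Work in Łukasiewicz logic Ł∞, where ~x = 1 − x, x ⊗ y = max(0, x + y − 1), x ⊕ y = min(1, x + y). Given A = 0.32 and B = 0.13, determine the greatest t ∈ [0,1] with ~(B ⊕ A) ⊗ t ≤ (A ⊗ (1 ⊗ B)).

0.45

B ⊕ A = min(1, 0.13 + 0.32) = min(1, 0.45) = 0.45
~(B ⊕ A) = 1 − 0.45 = 0.55
So the left factor is ~(B ⊕ A) = 0.55.
1 ⊗ B = max(0, 1.00 + 0.13 − 1) = max(0, 0.13) = 0.13
A ⊗ (1 ⊗ B) = max(0, 0.32 + 0.13 − 1) = max(0, -0.55) = 0.00
So the right-hand bound is A ⊗ (1 ⊗ B) = 0.00.
The residuum of the Łukasiewicz t-norm gives the supremum: min(1, 1 − 0.55 + 0.00).
1 − 0.55 + 0.00 = 0.45, so t = min(1, 0.45) = 0.45.
Check: 0.55 ⊗ 0.45 = max(0, 0.00) = 0.00 ≤ 0.00.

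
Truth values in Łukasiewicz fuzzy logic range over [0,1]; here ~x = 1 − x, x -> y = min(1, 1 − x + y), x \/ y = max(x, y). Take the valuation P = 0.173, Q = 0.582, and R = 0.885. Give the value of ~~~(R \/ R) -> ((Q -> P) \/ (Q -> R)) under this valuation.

1.000

R \/ R = max(0.885, 0.885) = 0.885
~(R \/ R) = 1 − 0.885 = 0.115
~~(R \/ R) = 1 − 0.115 = 0.885
~~~(R \/ R) = 1 − 0.885 = 0.115
Q -> P = min(1, 1 − 0.582 + 0.173) = min(1, 0.591) = 0.591
Q -> R = min(1, 1 − 0.582 + 0.885) = min(1, 1.303) = 1.000
(Q -> P) \/ (Q -> R) = max(0.591, 1.000) = 1.000
~~~(R \/ R) -> ((Q -> P) \/ (Q -> R)) = min(1, 1 − 0.115 + 1.000) = min(1, 1.885) = 1.000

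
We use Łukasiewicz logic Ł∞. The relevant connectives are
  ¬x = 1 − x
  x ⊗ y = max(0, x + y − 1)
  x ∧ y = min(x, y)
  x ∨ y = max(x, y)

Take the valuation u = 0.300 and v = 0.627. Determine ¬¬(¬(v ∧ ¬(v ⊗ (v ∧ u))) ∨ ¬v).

0.373

v ∧ u = min(0.627, 0.300) = 0.300
v ⊗ (v ∧ u) = max(0, 0.627 + 0.300 − 1) = max(0, -0.073) = 0.000
¬(v ⊗ (v ∧ u)) = 1 − 0.000 = 1.000
v ∧ ¬(v ⊗ (v ∧ u)) = min(0.627, 1.000) = 0.627
¬(v ∧ ¬(v ⊗ (v ∧ u))) = 1 − 0.627 = 0.373
¬v = 1 − 0.627 = 0.373
¬(v ∧ ¬(v ⊗ (v ∧ u))) ∨ ¬v = max(0.373, 0.373) = 0.373
¬(¬(v ∧ ¬(v ⊗ (v ∧ u))) ∨ ¬v) = 1 − 0.373 = 0.627
¬¬(¬(v ∧ ¬(v ⊗ (v ∧ u))) ∨ ¬v) = 1 − 0.627 = 0.373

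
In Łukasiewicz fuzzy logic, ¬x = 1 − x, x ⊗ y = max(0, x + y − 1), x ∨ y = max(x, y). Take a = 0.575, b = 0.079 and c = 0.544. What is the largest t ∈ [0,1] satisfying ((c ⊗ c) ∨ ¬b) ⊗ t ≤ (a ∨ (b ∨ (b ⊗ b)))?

c ⊗ c = max(0, 0.544 + 0.544 − 1) = max(0, 0.088) = 0.088
¬b = 1 − 0.079 = 0.921
(c ⊗ c) ∨ ¬b = max(0.088, 0.921) = 0.921
So the left factor is (c ⊗ c) ∨ ¬b = 0.921.
b ⊗ b = max(0, 0.079 + 0.079 − 1) = max(0, -0.842) = 0.000
b ∨ (b ⊗ b) = max(0.079, 0.000) = 0.079
a ∨ (b ∨ (b ⊗ b)) = max(0.575, 0.079) = 0.575
So the right-hand bound is a ∨ (b ∨ (b ⊗ b)) = 0.575.
The residuum of the Łukasiewicz t-norm gives the supremum: min(1, 1 − 0.921 + 0.575).
1 − 0.921 + 0.575 = 0.654, so t = min(1, 0.654) = 0.654.
Check: 0.921 ⊗ 0.654 = max(0, 0.575) = 0.575 ≤ 0.575.

0.654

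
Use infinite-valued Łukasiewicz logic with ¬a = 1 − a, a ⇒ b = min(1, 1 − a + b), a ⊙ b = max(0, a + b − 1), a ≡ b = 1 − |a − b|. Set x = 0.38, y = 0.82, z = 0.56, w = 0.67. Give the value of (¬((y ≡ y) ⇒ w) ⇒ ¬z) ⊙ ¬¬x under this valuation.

0.38

y ≡ y = 1 − |0.82 − 0.82| = 1 − 0.00 = 1.00
(y ≡ y) ⇒ w = min(1, 1 − 1.00 + 0.67) = min(1, 0.67) = 0.67
¬((y ≡ y) ⇒ w) = 1 − 0.67 = 0.33
¬z = 1 − 0.56 = 0.44
¬((y ≡ y) ⇒ w) ⇒ ¬z = min(1, 1 − 0.33 + 0.44) = min(1, 1.11) = 1.00
¬x = 1 − 0.38 = 0.62
¬¬x = 1 − 0.62 = 0.38
(¬((y ≡ y) ⇒ w) ⇒ ¬z) ⊙ ¬¬x = max(0, 1.00 + 0.38 − 1) = max(0, 0.38) = 0.38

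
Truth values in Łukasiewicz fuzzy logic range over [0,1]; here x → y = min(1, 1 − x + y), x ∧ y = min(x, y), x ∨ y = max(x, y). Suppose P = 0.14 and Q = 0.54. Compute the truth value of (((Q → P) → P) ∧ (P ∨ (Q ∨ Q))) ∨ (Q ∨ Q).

Q → P = min(1, 1 − 0.54 + 0.14) = min(1, 0.60) = 0.60
(Q → P) → P = min(1, 1 − 0.60 + 0.14) = min(1, 0.54) = 0.54
Q ∨ Q = max(0.54, 0.54) = 0.54
P ∨ (Q ∨ Q) = max(0.14, 0.54) = 0.54
((Q → P) → P) ∧ (P ∨ (Q ∨ Q)) = min(0.54, 0.54) = 0.54
(((Q → P) → P) ∧ (P ∨ (Q ∨ Q))) ∨ (Q ∨ Q) = max(0.54, 0.54) = 0.54

0.54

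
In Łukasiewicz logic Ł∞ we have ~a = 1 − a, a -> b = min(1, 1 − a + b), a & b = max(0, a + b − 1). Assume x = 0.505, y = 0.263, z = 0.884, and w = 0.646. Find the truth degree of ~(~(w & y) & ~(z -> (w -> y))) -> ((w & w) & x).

w & y = max(0, 0.646 + 0.263 − 1) = max(0, -0.091) = 0.000
~(w & y) = 1 − 0.000 = 1.000
w -> y = min(1, 1 − 0.646 + 0.263) = min(1, 0.617) = 0.617
z -> (w -> y) = min(1, 1 − 0.884 + 0.617) = min(1, 0.733) = 0.733
~(z -> (w -> y)) = 1 − 0.733 = 0.267
~(w & y) & ~(z -> (w -> y)) = max(0, 1.000 + 0.267 − 1) = max(0, 0.267) = 0.267
~(~(w & y) & ~(z -> (w -> y))) = 1 − 0.267 = 0.733
w & w = max(0, 0.646 + 0.646 − 1) = max(0, 0.292) = 0.292
(w & w) & x = max(0, 0.292 + 0.505 − 1) = max(0, -0.203) = 0.000
~(~(w & y) & ~(z -> (w -> y))) -> ((w & w) & x) = min(1, 1 − 0.733 + 0.000) = min(1, 0.267) = 0.267

0.267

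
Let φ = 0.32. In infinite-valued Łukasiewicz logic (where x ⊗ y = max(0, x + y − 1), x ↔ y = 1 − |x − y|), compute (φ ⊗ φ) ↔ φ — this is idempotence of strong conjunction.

0.68

φ ⊗ φ = max(0, 0.32 + 0.32 − 1) = max(0, -0.36) = 0.00
(φ ⊗ φ) ↔ φ = 1 − |0.00 − 0.32| = 1 − 0.32 = 0.68
(The value 0.68 < 1 shows this instance is not satisfied; fails in Ł∞ since a ⊗ a = max(0, 2a−1) ≠ a in general.)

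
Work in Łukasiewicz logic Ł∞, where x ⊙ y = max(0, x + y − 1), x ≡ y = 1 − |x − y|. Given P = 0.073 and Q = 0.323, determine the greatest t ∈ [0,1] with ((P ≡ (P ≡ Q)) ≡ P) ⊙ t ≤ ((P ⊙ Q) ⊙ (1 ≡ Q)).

0.250

P ≡ Q = 1 − |0.073 − 0.323| = 1 − 0.250 = 0.750
P ≡ (P ≡ Q) = 1 − |0.073 − 0.750| = 1 − 0.677 = 0.323
(P ≡ (P ≡ Q)) ≡ P = 1 − |0.323 − 0.073| = 1 − 0.250 = 0.750
So the left factor is (P ≡ (P ≡ Q)) ≡ P = 0.750.
P ⊙ Q = max(0, 0.073 + 0.323 − 1) = max(0, -0.604) = 0.000
1 ≡ Q = 1 − |1.000 − 0.323| = 1 − 0.677 = 0.323
(P ⊙ Q) ⊙ (1 ≡ Q) = max(0, 0.000 + 0.323 − 1) = max(0, -0.677) = 0.000
So the right-hand bound is (P ⊙ Q) ⊙ (1 ≡ Q) = 0.000.
The residuum of the Łukasiewicz t-norm gives the supremum: min(1, 1 − 0.750 + 0.000).
1 − 0.750 + 0.000 = 0.250, so t = min(1, 0.250) = 0.250.
Check: 0.750 ⊙ 0.250 = max(0, 0.000) = 0.000 ≤ 0.000.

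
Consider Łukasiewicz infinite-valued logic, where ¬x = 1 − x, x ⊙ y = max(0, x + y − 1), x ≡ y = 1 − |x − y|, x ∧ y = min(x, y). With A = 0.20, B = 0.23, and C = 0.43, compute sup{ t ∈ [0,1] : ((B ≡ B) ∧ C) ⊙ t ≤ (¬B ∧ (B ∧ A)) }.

B ≡ B = 1 − |0.23 − 0.23| = 1 − 0.00 = 1.00
(B ≡ B) ∧ C = min(1.00, 0.43) = 0.43
So the left factor is (B ≡ B) ∧ C = 0.43.
¬B = 1 − 0.23 = 0.77
B ∧ A = min(0.23, 0.20) = 0.20
¬B ∧ (B ∧ A) = min(0.77, 0.20) = 0.20
So the right-hand bound is ¬B ∧ (B ∧ A) = 0.20.
The residuum of the Łukasiewicz t-norm gives the supremum: min(1, 1 − 0.43 + 0.20).
1 − 0.43 + 0.20 = 0.77, so t = min(1, 0.77) = 0.77.
Check: 0.43 ⊙ 0.77 = max(0, 0.20) = 0.20 ≤ 0.20.

0.77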